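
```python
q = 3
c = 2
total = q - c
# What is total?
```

Trace:
`q = 3` → q = 3
`c = 2` → c = 2
`total = q - c` → total = 1
So total = 1

Answer: 1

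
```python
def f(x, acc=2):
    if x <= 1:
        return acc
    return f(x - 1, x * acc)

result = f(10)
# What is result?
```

Accumulator trace (n, acc): (10, 2) -> (9, 20) -> (8, 180) -> (7, 1440) -> (6, 10080) -> (5, 60480) -> (4, 302400) -> (3, 1209600) -> (2, 3628800) -> (1, 7257600) -> return 7257600

Answer: 7257600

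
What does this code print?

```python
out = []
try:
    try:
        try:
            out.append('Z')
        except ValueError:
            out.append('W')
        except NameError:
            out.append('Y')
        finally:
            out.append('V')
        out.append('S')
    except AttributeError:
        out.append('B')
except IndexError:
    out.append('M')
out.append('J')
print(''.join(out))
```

Execution trace: 'Z' (inner try body, no exception) → 'V' (inner finally) → 'S' (try body, no exception) → 'J' (after the try/except). Output: ZVSJ

Answer: ZVSJ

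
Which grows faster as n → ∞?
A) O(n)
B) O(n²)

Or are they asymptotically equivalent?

O(n) vs O(n²): Higher order terms dominate.

Answer: B) O(n²) grows faster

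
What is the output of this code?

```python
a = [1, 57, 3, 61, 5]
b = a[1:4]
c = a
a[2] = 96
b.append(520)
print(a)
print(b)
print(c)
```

Key concept: slice vs alias.
Step by step:
`a = [1, 57, 3, 61, 5]` → a = [1, 57, 3, 61, 5]
`b = a[1:4]` → b = [57, 3, 61]
`c = a` → c = [1, 57, 3, 61, 5] (same object as a)
`a[2] = 96` → a = [1, 57, 96, 61, 5] (same object as c); c = [1, 57, 96, 61, 5] (same object as a)
`b.append(520)` → b = [57, 3, 61, 520]
`print(a)` → prints [1, 57, 96, 61, 5]
`print(b)` → prints [57, 3, 61, 520]
`print(c)` → prints [1, 57, 96, 61, 5]

Answer:
[1, 57, 96, 61, 5]
[57, 3, 61, 520]
[1, 57, 96, 61, 5]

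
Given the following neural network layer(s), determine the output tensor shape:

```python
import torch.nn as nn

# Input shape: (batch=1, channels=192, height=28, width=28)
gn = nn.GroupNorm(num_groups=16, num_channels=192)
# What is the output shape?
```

Input: (1, 192, 28, 28) -> Output: (1, 192, 28, 28)

Answer: (1, 192, 28, 28)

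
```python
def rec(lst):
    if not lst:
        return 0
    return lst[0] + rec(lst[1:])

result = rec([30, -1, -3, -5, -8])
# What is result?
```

30 + (-1) + (-3) + (-5) + (-8) + 0 = 13

Answer: 13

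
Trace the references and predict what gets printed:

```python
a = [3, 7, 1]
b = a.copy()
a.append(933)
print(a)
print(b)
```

Key concept: list.copy() creates independent copy.
Step by step:
`a = [3, 7, 1]` → a = [3, 7, 1]
`b = a.copy()` → b = [3, 7, 1]
`a.append(933)` → a = [3, 7, 1, 933]
`print(a)` → prints [3, 7, 1, 933]
`print(b)` → prints [3, 7, 1]

Answer:
[3, 7, 1, 933]
[3, 7, 1]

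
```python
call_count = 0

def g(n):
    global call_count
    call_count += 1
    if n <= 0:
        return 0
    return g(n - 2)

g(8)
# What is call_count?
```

Linear recursion stepping by 2: 5 calls from n=8 down to ≤0.

Answer: 5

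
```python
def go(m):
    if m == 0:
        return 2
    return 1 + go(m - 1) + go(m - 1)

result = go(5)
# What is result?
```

go(m) = 1 + 2·go(m-1), go(0)=2. Closed form: (2+1)·2^5 - 1 = 95.

Answer: 95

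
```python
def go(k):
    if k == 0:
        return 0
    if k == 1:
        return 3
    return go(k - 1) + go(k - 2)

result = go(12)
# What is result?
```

Build up from base cases: go(0)=0, go(1)=3, go(2)=3, go(3)=6, go(4)=9, go(5)=15, go(6)=24, ..., go(12)=432

Answer: 432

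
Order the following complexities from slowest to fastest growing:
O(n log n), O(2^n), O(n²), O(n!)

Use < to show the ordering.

Ordered by growth rate: O(n log n) < O(n²) < O(2^n) < O(n!)

Answer: O(n log n) < O(n²) < O(2^n) < O(n!)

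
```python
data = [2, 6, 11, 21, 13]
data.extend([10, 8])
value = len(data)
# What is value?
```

Trace:
`data = [2, 6, 11, 21, 13]` → data = [2, 6, 11, 21, 13]
`data.extend([10, 8])` → data = [2, 6, 11, 21, 13, 10, 8]
`value = len(data)` → value = 7
So value = 7

Answer: 7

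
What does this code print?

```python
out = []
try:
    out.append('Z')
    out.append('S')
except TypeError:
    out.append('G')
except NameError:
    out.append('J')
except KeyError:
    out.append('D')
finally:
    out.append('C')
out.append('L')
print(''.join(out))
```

Execution trace: 'Z' (try body) → 'S' (try body, no exception) → 'C' (finally) → 'L' (after the try/except). Output: ZSCL

Answer: ZSCL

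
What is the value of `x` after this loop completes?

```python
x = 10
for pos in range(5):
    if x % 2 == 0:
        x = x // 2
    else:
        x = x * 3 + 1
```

Collatz-style transformation from 10
`x` takes the values: 10 → 5 → 16 → 8 → 4 → 2

Answer: 2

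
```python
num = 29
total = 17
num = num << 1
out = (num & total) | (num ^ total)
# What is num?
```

Trace:
`num = 29` → num = 29
`total = 17` → total = 17
`num = num << 1` → num = 58
`out = (num & total) | (num ^ total)` → out = 59
So num = 58

Answer: 58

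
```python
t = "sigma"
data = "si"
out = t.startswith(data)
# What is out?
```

Trace:
`t = "sigma"` → t = 'sigma'
`data = "si"` → data = 'si'
`out = t.startswith(data)` → out = True
So out = True

Answer: True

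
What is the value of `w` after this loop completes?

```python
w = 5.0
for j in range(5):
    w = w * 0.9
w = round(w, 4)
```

Exponential decay: 5.0 * 0.9^5
`w` takes the values: 5.0 → 4.5 → 4.05 → 3.645 → 3.2805 → 2.95245 → 2.9525

Answer: 2.9525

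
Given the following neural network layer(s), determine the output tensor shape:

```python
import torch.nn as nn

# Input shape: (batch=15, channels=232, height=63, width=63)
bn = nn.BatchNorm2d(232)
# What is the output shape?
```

Input: (15, 232, 63, 63) -> Output: (15, 232, 63, 63)

Answer: (15, 232, 63, 63)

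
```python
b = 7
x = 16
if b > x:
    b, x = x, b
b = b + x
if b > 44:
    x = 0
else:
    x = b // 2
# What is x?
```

Trace:
`b = 7` → b = 7
`x = 16` → x = 16
`if b > x: ...` → b > x is False → no variable changes
`b = b + x` → b = 23
`if b > 44: ...` → b > 44 is False, take else branch → x = 11
So x = 11

Answer: 11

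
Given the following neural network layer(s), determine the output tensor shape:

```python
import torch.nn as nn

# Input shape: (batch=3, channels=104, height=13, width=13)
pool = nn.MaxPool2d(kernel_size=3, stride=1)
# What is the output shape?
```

Input: (3, 104, 13, 13) -> Output: (3, 104, 11, 11)

Answer: (3, 104, 11, 11)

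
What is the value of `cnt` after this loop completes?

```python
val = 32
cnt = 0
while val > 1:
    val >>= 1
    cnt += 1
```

Count right shifts until 1
`cnt` takes the values: 0 → 1 → 2 → 3 → 4 → 5

Answer: 5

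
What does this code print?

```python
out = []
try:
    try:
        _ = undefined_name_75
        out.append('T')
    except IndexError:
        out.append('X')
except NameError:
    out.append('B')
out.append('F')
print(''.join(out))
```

Execution trace: 'B' (outer except NameError) → 'F' (after the try/except). Output: BF

Answer: BF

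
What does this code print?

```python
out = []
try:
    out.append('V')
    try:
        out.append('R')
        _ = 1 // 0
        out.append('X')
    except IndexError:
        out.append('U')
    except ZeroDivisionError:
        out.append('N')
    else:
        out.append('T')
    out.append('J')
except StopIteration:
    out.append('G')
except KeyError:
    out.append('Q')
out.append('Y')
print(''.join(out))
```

Execution trace: 'V' (try body) → 'R' (inner try body) → 'N' (inner except ZeroDivisionError) → 'J' (try body, no exception) → 'Y' (after the try/except). Output: VRNJY

Answer: VRNJY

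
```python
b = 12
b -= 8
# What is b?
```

Trace:
`b = 12` → b = 12
`b -= 8` → b = 4
So b = 4

Answer: 4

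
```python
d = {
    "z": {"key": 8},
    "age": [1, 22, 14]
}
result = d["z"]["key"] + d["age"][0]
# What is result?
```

Trace:
`d = { ...` → d = {'z': {'key': 8}, 'age': [1, 22, 14]}
`result = d["z"]["key"] + d["age"][0]` → result = 9
So result = 9

Answer: 9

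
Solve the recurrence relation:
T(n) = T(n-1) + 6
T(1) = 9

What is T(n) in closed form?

Unrolling: T(n) = T(1) + 6·(n-1) = 9 + 6(n-1) = 6n + 3.

Answer: T(n) = 6n + 3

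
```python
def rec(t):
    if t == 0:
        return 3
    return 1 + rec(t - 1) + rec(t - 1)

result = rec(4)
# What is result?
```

rec(t) = 1 + 2·rec(t-1), rec(0)=3. Closed form: (3+1)·2^4 - 1 = 63.

Answer: 63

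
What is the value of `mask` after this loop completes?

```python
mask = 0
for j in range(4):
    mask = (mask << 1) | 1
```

Build 4 consecutive 1-bits: 0b1111
`mask` takes the values: 0 → 1 → 3 → 7 → 15

Answer: 15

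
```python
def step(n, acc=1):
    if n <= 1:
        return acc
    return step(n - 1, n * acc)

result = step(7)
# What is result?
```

Accumulator trace (n, acc): (7, 1) -> (6, 7) -> (5, 42) -> (4, 210) -> (3, 840) -> (2, 2520) -> (1, 5040) -> return 5040

Answer: 5040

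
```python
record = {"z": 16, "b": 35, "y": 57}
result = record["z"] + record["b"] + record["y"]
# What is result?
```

Trace:
`record = {"z": 16, "b": 35, "y": 57}` → record = {'z': 16, 'b': 35, 'y': 57}
`result = record["z"] + record["b"] + record["y"]` → result = 108
So result = 108

Answer: 108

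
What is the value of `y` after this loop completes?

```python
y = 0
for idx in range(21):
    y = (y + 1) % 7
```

Increment mod 7, 21 times = 0
`y` takes the values: 0 → 1 → 2 → 3 → 4 → 5 → 6 → 0 → 1 → 2 → 3 → 4 → 5 → 6 → 0 → 1 → 2 → 3 → 4 → 5 → 6 → 0

Answer: 0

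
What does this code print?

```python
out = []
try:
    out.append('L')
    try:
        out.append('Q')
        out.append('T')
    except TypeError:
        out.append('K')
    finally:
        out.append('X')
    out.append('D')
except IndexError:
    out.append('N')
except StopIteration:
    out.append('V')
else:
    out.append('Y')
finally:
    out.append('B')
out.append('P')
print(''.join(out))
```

Execution trace: 'L' (try body) → 'Q' (inner try body) → 'T' (inner try body, no exception) → 'X' (inner finally) → 'D' (try body, no exception) → 'Y' (else) → 'B' (finally) → 'P' (after the try/except). Output: LQTXDYBP

Answer: LQTXDYBP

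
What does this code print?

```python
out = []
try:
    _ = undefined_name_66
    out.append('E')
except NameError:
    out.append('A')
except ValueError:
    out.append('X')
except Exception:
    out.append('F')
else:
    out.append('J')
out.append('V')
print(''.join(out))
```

Execution trace: 'A' (except NameError) → 'V' (after the try/except). Output: AV

Answer: AV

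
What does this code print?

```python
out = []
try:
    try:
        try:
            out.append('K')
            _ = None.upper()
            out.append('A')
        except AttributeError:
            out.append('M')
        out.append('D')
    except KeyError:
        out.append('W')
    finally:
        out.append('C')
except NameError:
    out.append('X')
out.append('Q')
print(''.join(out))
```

Execution trace: 'K' (inner try body) → 'M' (inner except AttributeError) → 'D' (try body, no exception) → 'C' (finally) → 'Q' (after the try/except). Output: KMDCQ

Answer: KMDCQ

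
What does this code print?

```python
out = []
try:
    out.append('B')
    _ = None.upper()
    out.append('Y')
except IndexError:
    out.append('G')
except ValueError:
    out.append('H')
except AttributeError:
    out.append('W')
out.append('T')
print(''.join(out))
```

Execution trace: 'B' (try body) → 'W' (except AttributeError) → 'T' (after the try/except). Output: BWT

Answer: BWT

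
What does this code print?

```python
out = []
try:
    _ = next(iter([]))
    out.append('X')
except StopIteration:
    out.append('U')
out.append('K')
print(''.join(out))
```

Execution trace: 'U' (except StopIteration) → 'K' (after the try/except). Output: UK

Answer: UK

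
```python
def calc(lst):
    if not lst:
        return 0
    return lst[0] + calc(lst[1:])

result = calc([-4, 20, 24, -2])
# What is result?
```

(-4) + 20 + 24 + (-2) + 0 = 38

Answer: 38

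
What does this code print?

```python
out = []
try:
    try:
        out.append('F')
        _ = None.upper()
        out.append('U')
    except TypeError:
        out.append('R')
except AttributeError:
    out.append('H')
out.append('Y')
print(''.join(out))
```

Execution trace: 'F' (try body) → 'H' (outer except AttributeError) → 'Y' (after the try/except). Output: FHY

Answer: FHY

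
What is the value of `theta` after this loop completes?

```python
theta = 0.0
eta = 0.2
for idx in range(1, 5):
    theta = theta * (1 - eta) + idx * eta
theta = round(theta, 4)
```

Moving average with lr=0.2
`theta` takes the values: 0.0 → 0.2 → 0.56 → 1.048 → 1.6384

Answer: 1.6384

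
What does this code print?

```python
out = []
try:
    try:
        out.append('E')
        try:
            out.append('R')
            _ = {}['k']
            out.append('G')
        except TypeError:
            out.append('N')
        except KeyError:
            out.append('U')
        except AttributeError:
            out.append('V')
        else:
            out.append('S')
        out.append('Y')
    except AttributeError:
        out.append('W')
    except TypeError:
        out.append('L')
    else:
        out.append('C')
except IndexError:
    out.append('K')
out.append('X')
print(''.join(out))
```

Execution trace: 'E' (try body) → 'R' (inner try body) → 'U' (inner except KeyError) → 'Y' (try body, no exception) → 'C' (else) → 'X' (after the try/except). Output: ERUYCX

Answer: ERUYCX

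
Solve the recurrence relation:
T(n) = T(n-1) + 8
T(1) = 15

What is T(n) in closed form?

Unrolling: T(n) = T(1) + 8·(n-1) = 15 + 8(n-1) = 8n + 7.

Answer: T(n) = 8n + 7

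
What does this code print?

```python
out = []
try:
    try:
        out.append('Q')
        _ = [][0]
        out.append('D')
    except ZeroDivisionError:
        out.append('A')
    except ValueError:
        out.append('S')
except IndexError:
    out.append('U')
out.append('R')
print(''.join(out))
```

Execution trace: 'Q' (try body) → 'U' (outer except IndexError) → 'R' (after the try/except). Output: QUR

Answer: QUR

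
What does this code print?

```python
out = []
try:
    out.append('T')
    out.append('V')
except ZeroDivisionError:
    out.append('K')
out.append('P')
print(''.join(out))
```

Execution trace: 'T' (try body) → 'V' (try body, no exception) → 'P' (after the try/except). Output: TVP

Answer: TVP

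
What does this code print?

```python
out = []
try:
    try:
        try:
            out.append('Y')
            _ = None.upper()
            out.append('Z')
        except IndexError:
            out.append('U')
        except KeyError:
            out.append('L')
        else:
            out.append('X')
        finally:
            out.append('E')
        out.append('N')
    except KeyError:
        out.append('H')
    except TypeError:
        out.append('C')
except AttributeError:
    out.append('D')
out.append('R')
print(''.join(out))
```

Execution trace: 'Y' (inner try body) → 'E' (inner finally) → 'D' (outer except AttributeError) → 'R' (after the try/except). Output: YEDR

Answer: YEDR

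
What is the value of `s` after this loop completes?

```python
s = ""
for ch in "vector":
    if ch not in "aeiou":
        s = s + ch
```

Remove vowels from 'vector'
`s` takes the values: "" → "v" → "vc" → "vct" → "vctr"

Answer: "vctr"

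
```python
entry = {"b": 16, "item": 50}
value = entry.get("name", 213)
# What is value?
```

Trace:
`entry = {"b": 16, "item": 50}` → entry = {'b': 16, 'item': 50}
`value = entry.get("name", 213)` → value = 213
So value = 213

Answer: 213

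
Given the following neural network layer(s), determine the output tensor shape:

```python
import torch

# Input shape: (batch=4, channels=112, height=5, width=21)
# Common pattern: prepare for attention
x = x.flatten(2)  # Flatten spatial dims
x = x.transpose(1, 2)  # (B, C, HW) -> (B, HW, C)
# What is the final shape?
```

Input: (4, 112, 5, 21) -> after flatten(2): (4, 112, 105) -> Output: (4, 105, 112)

Answer: (4, 105, 112)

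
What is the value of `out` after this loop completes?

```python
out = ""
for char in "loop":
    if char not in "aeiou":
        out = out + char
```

Remove vowels from 'loop'
`out` takes the values: "" → "l" → "lp"

Answer: "lp"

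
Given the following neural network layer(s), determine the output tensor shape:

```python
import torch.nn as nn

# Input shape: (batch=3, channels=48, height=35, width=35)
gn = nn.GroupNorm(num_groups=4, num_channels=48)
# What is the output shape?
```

Input: (3, 48, 35, 35) -> Output: (3, 48, 35, 35)

Answer: (3, 48, 35, 35)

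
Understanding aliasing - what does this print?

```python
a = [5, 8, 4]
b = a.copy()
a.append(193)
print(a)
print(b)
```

Key concept: list.copy() creates independent copy.
Step by step:
`a = [5, 8, 4]` → a = [5, 8, 4]
`b = a.copy()` → b = [5, 8, 4]
`a.append(193)` → a = [5, 8, 4, 193]
`print(a)` → prints [5, 8, 4, 193]
`print(b)` → prints [5, 8, 4]

Answer:
[5, 8, 4, 193]
[5, 8, 4]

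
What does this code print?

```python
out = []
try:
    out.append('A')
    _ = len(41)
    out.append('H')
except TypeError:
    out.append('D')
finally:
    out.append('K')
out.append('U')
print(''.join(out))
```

Execution trace: 'A' (try body) → 'D' (except TypeError) → 'K' (finally) → 'U' (after the try/except). Output: ADKU

Answer: ADKU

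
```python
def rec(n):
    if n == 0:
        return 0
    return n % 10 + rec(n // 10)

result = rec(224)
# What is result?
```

Sum of digits of 224: 4 + 2 + 2 = 8

Answer: 8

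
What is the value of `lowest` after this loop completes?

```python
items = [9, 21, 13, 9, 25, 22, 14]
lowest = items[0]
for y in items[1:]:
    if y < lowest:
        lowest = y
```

Minimum of [9, 21, 13, 9, 25, 22, 14]
`lowest` takes the values: 9

Answer: 9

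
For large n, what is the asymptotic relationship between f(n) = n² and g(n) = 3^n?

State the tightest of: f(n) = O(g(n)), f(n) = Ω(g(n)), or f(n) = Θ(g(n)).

n² vs 3^n: f(n) = O(g(n)) but not Ω(g(n)) — 3^n grows strictly faster than n².

Answer: f(n) = O(g(n)) but not Ω(g(n)) — 3^n grows strictly faster than n².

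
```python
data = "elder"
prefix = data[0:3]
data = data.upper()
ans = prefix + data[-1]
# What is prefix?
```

Trace:
`data = "elder"` → data = 'elder'
`prefix = data[0:3]` → prefix = 'eld'
`data = data.upper()` → data = 'ELDER'
`ans = prefix + data[-1]` → ans = 'eldR'
So prefix = 'eld'

Answer: 'eld'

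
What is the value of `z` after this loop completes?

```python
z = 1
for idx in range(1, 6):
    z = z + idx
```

Start at 1, add 1 through 5
`z` takes the values: 1 → 2 → 4 → 7 → 11 → 16

Answer: 16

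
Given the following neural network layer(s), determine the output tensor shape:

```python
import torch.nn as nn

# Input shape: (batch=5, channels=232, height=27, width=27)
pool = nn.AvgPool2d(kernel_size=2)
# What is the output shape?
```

Input: (5, 232, 27, 27) -> Output: (5, 232, 13, 13)

Answer: (5, 232, 13, 13)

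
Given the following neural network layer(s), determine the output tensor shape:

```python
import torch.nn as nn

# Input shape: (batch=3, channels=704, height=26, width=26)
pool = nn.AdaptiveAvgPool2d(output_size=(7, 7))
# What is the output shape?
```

Input: (3, 704, 26, 26) -> Output: (3, 704, 7, 7)

Answer: (3, 704, 7, 7)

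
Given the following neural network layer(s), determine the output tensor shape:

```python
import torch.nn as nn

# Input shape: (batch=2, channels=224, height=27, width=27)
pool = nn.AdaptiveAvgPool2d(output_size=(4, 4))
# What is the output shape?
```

Input: (2, 224, 27, 27) -> Output: (2, 224, 4, 4)

Answer: (2, 224, 4, 4)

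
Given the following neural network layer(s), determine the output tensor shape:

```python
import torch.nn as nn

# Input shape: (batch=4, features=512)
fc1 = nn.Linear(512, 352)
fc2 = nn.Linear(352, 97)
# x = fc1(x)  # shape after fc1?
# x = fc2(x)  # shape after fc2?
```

Input: (4, 512) -> after fc1: (4, 352) -> Output: (4, 97)

Answer: (4, 97)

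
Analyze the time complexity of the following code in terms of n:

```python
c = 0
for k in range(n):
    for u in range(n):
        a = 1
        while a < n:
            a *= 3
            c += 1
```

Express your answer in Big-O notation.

Each loop level contributes: n × n × log n. Multiplying the contributions gives O(n^2 log n).

Answer: O(n^2 log n)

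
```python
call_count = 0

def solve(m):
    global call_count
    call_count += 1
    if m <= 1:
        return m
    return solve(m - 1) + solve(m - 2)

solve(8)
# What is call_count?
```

Calls(m) = 1 + Calls(m-1) + Calls(m-2); Calls(0)=Calls(1)=1. For m=8 this gives 67.

Answer: 67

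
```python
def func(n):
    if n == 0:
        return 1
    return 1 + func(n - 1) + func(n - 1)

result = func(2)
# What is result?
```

func(n) = 1 + 2·func(n-1), func(0)=1. Closed form: (1+1)·2^2 - 1 = 7.

Answer: 7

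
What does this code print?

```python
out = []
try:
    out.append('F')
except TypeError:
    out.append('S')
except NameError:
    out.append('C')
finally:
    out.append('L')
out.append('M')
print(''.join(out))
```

Execution trace: 'F' (try body, no exception) → 'L' (finally) → 'M' (after the try/except). Output: FLM

Answer: FLM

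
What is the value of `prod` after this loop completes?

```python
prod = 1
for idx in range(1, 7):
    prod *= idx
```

6! = 720
`prod` takes the values: 1 → 2 → 6 → 24 → 120 → 720

Answer: 720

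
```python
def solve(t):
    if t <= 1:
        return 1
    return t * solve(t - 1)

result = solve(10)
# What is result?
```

solve(10) = 10 * 9 * 8 * 7 * 6 * 5 * 4 * 3 * 2 * 1 = 3628800

Answer: 3628800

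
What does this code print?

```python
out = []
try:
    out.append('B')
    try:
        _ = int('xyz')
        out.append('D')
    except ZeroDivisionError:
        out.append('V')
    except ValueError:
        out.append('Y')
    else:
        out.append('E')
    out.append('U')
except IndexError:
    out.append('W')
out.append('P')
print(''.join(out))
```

Execution trace: 'B' (try body) → 'Y' (inner except ValueError) → 'U' (try body, no exception) → 'P' (after the try/except). Output: BYUP

Answer: BYUP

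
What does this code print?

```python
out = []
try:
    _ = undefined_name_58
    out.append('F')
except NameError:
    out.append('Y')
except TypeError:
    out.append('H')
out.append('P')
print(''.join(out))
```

Execution trace: 'Y' (except NameError) → 'P' (after the try/except). Output: YP

Answer: YP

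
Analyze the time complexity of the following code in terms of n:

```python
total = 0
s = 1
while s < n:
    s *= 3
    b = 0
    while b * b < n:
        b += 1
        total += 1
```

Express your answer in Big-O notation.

Each loop level contributes: log n × √n. Multiplying the contributions gives O(√n log n).

Answer: O(√n log n)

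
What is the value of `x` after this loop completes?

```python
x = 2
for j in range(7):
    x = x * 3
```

Multiply by 3, 7 times: 2 * 3^7 = 4374
`x` takes the values: 2 → 6 → 18 → 54 → 162 → 486 → 1458 → 4374

Answer: 4374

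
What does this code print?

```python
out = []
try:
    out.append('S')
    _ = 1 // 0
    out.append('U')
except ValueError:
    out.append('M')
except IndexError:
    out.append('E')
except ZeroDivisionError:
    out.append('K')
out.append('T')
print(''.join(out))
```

Execution trace: 'S' (try body) → 'K' (except ZeroDivisionError) → 'T' (after the try/except). Output: SKT

Answer: SKT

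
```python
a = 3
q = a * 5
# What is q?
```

Trace:
`a = 3` → a = 3
`q = a * 5` → q = 15
So q = 15

Answer: 15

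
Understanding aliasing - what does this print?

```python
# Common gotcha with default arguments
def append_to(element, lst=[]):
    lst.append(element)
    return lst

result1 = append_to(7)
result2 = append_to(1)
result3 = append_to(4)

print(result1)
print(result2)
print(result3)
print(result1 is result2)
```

Key concept: mutable default argument gotcha.
Step by step:
`result1 = append_to(7)` → result1 = [7]
`result2 = append_to(1)` → result1 = [7, 1] (same object as result2); result2 = [7, 1] (same object as result1)
`result3 = append_to(4)` → result1 = [7, 1, 4] (same object as result2, result3); result2 = [7, 1, 4] (same object as result1, result3); result3 = [7, 1, 4] (same object as result1, result2)
`print(result1)` → prints [7, 1, 4]
`print(result2)` → prints [7, 1, 4]
`print(result3)` → prints [7, 1, 4]
`print(result1 is result2)` → prints True

Answer:
[7, 1, 4]
[7, 1, 4]
[7, 1, 4]
True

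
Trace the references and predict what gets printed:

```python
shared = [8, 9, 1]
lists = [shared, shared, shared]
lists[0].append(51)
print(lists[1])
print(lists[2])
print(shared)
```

Key concept: list of same reference.
Step by step:
`shared = [8, 9, 1]` → shared = [8, 9, 1]
`lists = [shared, shared, shared]` → lists = [[8, 9, 1], [8, 9, 1], [8, 9, 1]]
`lists[0].append(51)` → shared = [8, 9, 1, 51]; lists = [[8, 9, 1, 51], [8, 9, 1, 51], [8, 9, 1, 51]]
`print(lists[1])` → prints [8, 9, 1, 51]
`print(lists[2])` → prints [8, 9, 1, 51]
`print(shared)` → prints [8, 9, 1, 51]

Answer:
[8, 9, 1, 51]
[8, 9, 1, 51]
[8, 9, 1, 51]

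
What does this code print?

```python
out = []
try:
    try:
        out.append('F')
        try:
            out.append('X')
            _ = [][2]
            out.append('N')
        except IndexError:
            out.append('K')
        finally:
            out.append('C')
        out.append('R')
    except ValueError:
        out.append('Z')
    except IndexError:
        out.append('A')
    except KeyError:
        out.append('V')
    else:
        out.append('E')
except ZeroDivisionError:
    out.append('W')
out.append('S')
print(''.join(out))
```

Execution trace: 'F' (try body) → 'X' (inner try body) → 'K' (inner except IndexError) → 'C' (inner finally) → 'R' (try body, no exception) → 'E' (else) → 'S' (after the try/except). Output: FXKCRES

Answer: FXKCRES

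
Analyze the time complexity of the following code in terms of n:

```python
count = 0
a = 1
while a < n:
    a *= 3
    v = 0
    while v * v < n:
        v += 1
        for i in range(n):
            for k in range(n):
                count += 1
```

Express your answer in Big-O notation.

Each loop level contributes: log n × √n × n × n. Multiplying the contributions gives O(n^2√n log n).

Answer: O(n^2√n log n)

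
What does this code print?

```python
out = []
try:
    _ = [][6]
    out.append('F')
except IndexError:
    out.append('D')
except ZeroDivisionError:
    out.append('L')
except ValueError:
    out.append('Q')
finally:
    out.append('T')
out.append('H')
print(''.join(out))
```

Execution trace: 'D' (except IndexError) → 'T' (finally) → 'H' (after the try/except). Output: DTH

Answer: DTH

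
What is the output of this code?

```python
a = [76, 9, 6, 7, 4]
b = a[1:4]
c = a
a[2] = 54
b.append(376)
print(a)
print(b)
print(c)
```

Key concept: slice vs alias.
Step by step:
`a = [76, 9, 6, 7, 4]` → a = [76, 9, 6, 7, 4]
`b = a[1:4]` → b = [9, 6, 7]
`c = a` → c = [76, 9, 6, 7, 4] (same object as a)
`a[2] = 54` → a = [76, 9, 54, 7, 4] (same object as c); c = [76, 9, 54, 7, 4] (same object as a)
`b.append(376)` → b = [9, 6, 7, 376]
`print(a)` → prints [76, 9, 54, 7, 4]
`print(b)` → prints [9, 6, 7, 376]
`print(c)` → prints [76, 9, 54, 7, 4]

Answer:
[76, 9, 54, 7, 4]
[9, 6, 7, 376]
[76, 9, 54, 7, 4]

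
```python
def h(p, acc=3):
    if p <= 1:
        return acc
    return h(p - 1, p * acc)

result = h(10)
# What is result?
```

Accumulator trace (n, acc): (10, 3) -> (9, 30) -> (8, 270) -> (7, 2160) -> (6, 15120) -> (5, 90720) -> (4, 453600) -> (3, 1814400) -> (2, 5443200) -> (1, 10886400) -> return 10886400

Answer: 10886400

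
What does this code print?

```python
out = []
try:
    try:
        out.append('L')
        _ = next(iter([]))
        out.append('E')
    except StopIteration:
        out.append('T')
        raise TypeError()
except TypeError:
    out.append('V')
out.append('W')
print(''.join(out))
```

Execution trace: 'L' (try body) → 'T' (except StopIteration) → 'V' (outer except TypeError) → 'W' (after the try/except). Output: LTVW

Answer: LTVW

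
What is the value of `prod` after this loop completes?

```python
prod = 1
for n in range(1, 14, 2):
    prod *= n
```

Product of 1, 3, 5, ... up to 13
`prod` takes the values: 1 → 3 → 15 → 105 → 945 → 10395 → 135135

Answer: 135135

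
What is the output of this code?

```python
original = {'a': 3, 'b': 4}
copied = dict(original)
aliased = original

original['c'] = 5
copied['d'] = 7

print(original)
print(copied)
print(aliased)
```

Key concept: dict() creates copy, assignment creates alias.
Step by step:
`original = {'a': 3, 'b': 4}` → original = {'a': 3, 'b': 4}
`copied = dict(original)` → copied = {'a': 3, 'b': 4}
`aliased = original` → aliased = {'a': 3, 'b': 4} (same object as original)
`original['c'] = 5` → original = {'a': 3, 'b': 4, 'c': 5} (same object as aliased); aliased = {'a': 3, 'b': 4, 'c': 5} (same object as original)
`copied['d'] = 7` → copied = {'a': 3, 'b': 4, 'd': 7}
`print(original)` → prints {'a': 3, 'b': 4, 'c': 5}
`print(copied)` → prints {'a': 3, 'b': 4, 'd': 7}
`print(aliased)` → prints {'a': 3, 'b': 4, 'c': 5}

Answer:
{'a': 3, 'b': 4, 'c': 5}
{'a': 3, 'b': 4, 'd': 7}
{'a': 3, 'b': 4, 'c': 5}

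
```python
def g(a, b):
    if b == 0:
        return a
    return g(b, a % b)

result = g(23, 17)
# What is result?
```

g(23, 17) -> g(17, 6) -> g(6, 5) -> g(5, 1) -> g(1, 0) -> 1

Answer: 1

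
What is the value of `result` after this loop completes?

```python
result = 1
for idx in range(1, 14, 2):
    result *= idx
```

Product of 1, 3, 5, ... up to 13
`result` takes the values: 1 → 3 → 15 → 105 → 945 → 10395 → 135135

Answer: 135135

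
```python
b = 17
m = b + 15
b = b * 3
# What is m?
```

Trace:
`b = 17` → b = 17
`m = b + 15` → m = 32
`b = b * 3` → b = 51
So m = 32

Answer: 32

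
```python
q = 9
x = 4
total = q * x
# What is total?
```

Trace:
`q = 9` → q = 9
`x = 4` → x = 4
`total = q * x` → total = 36
So total = 36

Answer: 36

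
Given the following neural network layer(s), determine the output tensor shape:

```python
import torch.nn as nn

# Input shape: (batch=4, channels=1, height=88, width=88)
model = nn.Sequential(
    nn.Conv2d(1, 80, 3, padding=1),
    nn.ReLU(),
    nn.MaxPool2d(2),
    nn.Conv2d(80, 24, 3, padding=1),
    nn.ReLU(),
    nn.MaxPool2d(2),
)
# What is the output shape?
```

Input: (4, 1, 88, 88) -> after first Conv2d: (4, 80, 88, 88) -> after first MaxPool2d: (4, 80, 44, 44) -> after second Conv2d: (4, 24, 44, 44) -> Output: (4, 24, 22, 22)

Answer: (4, 24, 22, 22)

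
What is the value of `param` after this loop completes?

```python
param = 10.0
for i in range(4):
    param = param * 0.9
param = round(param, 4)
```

Exponential decay: 10.0 * 0.9^4
`param` takes the values: 10.0 → 9.0 → 8.1 → 7.29 → 6.561

Answer: 6.561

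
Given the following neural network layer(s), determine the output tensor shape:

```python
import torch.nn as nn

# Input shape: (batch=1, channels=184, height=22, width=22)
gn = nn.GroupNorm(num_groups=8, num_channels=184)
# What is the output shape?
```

Input: (1, 184, 22, 22) -> Output: (1, 184, 22, 22)

Answer: (1, 184, 22, 22)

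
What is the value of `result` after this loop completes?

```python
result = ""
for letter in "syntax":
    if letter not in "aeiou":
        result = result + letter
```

Remove vowels from 'syntax'
`result` takes the values: "" → "s" → "sy" → "syn" → "synt" → "syntx"

Answer: "syntx"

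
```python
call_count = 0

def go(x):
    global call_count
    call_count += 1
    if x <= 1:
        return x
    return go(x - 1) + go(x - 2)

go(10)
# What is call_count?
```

Calls(x) = 1 + Calls(x-1) + Calls(x-2); Calls(0)=Calls(1)=1. For x=10 this gives 177.

Answer: 177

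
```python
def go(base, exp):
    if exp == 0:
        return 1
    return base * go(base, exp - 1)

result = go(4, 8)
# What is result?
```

go(4, 8) = 4 * 4 * 4 * 4 * 4 * 4 * 4 * 4 = 65536

Answer: 65536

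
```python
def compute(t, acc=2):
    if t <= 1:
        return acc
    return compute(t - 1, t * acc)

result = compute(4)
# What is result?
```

Accumulator trace (n, acc): (4, 2) -> (3, 8) -> (2, 24) -> (1, 48) -> return 48

Answer: 48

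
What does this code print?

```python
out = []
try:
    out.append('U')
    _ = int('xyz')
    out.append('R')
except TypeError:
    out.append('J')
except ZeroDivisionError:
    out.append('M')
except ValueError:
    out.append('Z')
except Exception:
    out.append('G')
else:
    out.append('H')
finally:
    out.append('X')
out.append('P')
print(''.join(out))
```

Execution trace: 'U' (try body) → 'Z' (except ValueError) → 'X' (finally) → 'P' (after the try/except). Output: UZXP

Answer: UZXP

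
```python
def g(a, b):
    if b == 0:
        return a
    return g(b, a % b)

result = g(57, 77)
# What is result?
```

g(57, 77) -> g(77, 57) -> g(57, 20) -> g(20, 17) -> g(17, 3) -> g(3, 2) -> g(2, 1) -> g(1, 0) -> 1

Answer: 1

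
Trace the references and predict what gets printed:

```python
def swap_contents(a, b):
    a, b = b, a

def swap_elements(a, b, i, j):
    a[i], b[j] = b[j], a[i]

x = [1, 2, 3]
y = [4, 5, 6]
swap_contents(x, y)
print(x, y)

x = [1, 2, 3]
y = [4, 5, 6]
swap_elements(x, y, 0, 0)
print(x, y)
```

Key concept: parameter rebinding vs mutation.
Step by step:
`x = [1, 2, 3]` → x = [1, 2, 3]
`y = [4, 5, 6]` → y = [4, 5, 6]
`swap_contents(x, y)` → no visible change to tracked variables
`print(x, y)` → prints [1, 2, 3] [4, 5, 6]
`x = [1, 2, 3]` → x = [1, 2, 3]
`y = [4, 5, 6]` → y = [4, 5, 6]
`swap_elements(x, y, 0, 0)` → x = [4, 2, 3]; y = [1, 5, 6]
`print(x, y)` → prints [4, 2, 3] [1, 5, 6]

Answer:
[1, 2, 3] [4, 5, 6]
[4, 2, 3] [1, 5, 6]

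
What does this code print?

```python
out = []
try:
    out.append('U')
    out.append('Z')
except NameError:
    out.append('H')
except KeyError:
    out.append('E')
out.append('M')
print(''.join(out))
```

Execution trace: 'U' (try body) → 'Z' (try body, no exception) → 'M' (after the try/except). Output: UZM

Answer: UZM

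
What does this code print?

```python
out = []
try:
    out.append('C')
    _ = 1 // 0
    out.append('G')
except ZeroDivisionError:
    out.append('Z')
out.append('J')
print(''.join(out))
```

Execution trace: 'C' (try body) → 'Z' (except ZeroDivisionError) → 'J' (after the try/except). Output: CZJ

Answer: CZJ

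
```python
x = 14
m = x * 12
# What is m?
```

Trace:
`x = 14` → x = 14
`m = x * 12` → m = 168
So m = 168

Answer: 168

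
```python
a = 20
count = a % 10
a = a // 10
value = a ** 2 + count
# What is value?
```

Trace:
`a = 20` → a = 20
`count = a % 10` → count = 0
`a = a // 10` → a = 2
`value = a ** 2 + count` → value = 4
So value = 4

Answer: 4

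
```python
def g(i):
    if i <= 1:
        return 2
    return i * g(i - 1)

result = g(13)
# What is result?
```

g(13) = 13 * 12 * 11 * 10 * 9 * 8 * 7 * 6 * 5 * 4 * 3 * 2 * 2 = 12454041600

Answer: 12454041600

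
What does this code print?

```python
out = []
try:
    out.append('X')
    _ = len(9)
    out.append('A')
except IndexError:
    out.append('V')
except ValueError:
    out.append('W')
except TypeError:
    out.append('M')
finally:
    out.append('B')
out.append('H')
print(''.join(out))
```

Execution trace: 'X' (try body) → 'M' (except TypeError) → 'B' (finally) → 'H' (after the try/except). Output: XMBH

Answer: XMBH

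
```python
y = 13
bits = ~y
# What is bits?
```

Trace:
`y = 13` → y = 13
`bits = ~y` → bits = -14
So bits = -14

Answer: -14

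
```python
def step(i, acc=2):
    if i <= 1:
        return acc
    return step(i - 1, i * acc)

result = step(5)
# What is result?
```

Accumulator trace (n, acc): (5, 2) -> (4, 10) -> (3, 40) -> (2, 120) -> (1, 240) -> return 240

Answer: 240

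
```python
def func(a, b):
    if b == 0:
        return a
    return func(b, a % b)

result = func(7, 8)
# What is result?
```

func(7, 8) -> func(8, 7) -> func(7, 1) -> func(1, 0) -> 1

Answer: 1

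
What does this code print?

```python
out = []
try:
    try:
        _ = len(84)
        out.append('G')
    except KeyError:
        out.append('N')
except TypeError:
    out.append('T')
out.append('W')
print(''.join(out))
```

Execution trace: 'T' (outer except TypeError) → 'W' (after the try/except). Output: TW

Answer: TW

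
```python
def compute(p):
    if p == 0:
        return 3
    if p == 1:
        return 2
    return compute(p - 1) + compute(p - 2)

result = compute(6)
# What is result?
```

Build up from base cases: compute(0)=3, compute(1)=2, compute(2)=5, compute(3)=7, compute(4)=12, compute(5)=19, compute(6)=31

Answer: 31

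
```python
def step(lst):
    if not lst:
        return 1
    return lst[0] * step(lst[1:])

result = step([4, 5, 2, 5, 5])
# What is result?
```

Product over [4, 5, 2, 5, 5] = 4 * 5 * 2 * 5 * 5 = 1000

Answer: 1000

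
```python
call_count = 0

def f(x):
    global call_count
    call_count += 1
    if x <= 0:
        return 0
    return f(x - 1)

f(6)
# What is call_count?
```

Linear recursion stepping by 1: 7 calls from x=6 down to ≤0.

Answer: 7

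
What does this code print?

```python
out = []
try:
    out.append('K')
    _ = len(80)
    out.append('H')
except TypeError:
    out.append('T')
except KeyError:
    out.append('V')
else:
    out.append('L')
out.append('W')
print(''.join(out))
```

Execution trace: 'K' (try body) → 'T' (except TypeError) → 'W' (after the try/except). Output: KTW

Answer: KTW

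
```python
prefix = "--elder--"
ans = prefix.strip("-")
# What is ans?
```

Trace:
`prefix = "--elder--"` → prefix = '--elder--'
`ans = prefix.strip("-")` → ans = 'elder'
So ans = 'elder'

Answer: 'elder'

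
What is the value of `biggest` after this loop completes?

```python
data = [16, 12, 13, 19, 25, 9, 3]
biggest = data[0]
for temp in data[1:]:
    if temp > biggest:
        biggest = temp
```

Maximum of [16, 12, 13, 19, 25, 9, 3]
`biggest` takes the values: 16 → 19 → 25

Answer: 25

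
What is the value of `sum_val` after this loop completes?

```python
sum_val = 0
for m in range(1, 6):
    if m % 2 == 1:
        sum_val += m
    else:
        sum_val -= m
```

Add odd, subtract even
`sum_val` takes the values: 0 → 1 → -1 → 2 → -2 → 3

Answer: 3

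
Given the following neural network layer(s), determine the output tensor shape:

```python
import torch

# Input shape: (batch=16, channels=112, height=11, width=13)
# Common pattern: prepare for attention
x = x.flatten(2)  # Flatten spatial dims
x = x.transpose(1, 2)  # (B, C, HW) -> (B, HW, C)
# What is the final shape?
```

Input: (16, 112, 11, 13) -> after flatten(2): (16, 112, 143) -> Output: (16, 143, 112)

Answer: (16, 143, 112)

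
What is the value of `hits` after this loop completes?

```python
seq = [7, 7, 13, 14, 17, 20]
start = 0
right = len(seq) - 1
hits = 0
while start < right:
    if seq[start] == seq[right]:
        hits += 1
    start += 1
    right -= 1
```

Count matching pairs from ends
`hits` takes the values: 0

Answer: 0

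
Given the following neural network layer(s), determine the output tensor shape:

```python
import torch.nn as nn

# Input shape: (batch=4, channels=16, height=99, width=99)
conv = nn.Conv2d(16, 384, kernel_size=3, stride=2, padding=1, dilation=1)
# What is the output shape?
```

Input: (4, 16, 99, 99) -> Output: (4, 384, 50, 50)

Answer: (4, 384, 50, 50)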